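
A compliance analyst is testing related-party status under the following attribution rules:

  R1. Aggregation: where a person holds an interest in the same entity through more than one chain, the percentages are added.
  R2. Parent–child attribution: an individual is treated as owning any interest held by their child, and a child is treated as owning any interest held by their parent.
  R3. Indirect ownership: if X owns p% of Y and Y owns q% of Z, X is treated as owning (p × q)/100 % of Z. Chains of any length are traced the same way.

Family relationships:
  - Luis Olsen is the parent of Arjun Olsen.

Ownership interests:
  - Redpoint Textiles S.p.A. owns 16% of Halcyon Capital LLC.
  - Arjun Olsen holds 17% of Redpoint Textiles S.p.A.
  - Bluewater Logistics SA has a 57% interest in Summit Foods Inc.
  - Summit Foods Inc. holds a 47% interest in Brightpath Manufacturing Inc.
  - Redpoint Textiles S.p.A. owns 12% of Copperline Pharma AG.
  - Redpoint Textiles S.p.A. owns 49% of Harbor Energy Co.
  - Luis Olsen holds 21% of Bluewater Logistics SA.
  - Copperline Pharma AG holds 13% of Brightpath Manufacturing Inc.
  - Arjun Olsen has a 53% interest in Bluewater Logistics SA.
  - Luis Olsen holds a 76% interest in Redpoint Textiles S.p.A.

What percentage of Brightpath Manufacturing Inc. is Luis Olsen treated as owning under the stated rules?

21.2754%

By parent–child attribution (R2), Luis Olsen is treated as also owning Arjun Olsen's interest in Redpoint Textiles S.p.A, giving 76% + 17% = 93%.
By parent–child attribution (R2), Luis Olsen is treated as also owning Arjun Olsen's interest in Bluewater Logistics SA, giving 21% + 53% = 74%.
Chain via Redpoint Textiles S.p.A. → Copperline Pharma AG (R3): 93% × 12% × 13% = 1.4508% of Brightpath Manufacturing Inc.
Chain via Bluewater Logistics SA → Summit Foods Inc. (R3): 74% × 57% × 47% = 19.8246% of Brightpath Manufacturing Inc.
Aggregating (R1): 1.4508% + 19.8246% = 21.2754%.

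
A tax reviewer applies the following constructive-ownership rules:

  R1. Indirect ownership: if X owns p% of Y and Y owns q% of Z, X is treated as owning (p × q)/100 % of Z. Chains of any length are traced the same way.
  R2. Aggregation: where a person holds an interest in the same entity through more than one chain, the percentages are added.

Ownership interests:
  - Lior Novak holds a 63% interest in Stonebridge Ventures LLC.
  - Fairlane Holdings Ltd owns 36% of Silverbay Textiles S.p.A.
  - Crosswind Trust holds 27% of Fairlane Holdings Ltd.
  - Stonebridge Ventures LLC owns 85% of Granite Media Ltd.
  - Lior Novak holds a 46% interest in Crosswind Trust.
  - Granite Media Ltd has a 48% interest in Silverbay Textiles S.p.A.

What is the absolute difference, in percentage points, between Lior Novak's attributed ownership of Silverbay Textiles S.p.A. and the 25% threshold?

5.1752

Chain via Crosswind Trust → Fairlane Holdings Ltd (R1): 46% × 27% × 36% = 4.4712% of Silverbay Textiles S.p.A.
Chain via Stonebridge Ventures LLC → Granite Media Ltd (R1): 63% × 85% × 48% = 25.704% of Silverbay Textiles S.p.A.
Aggregating (R2): 4.4712% + 25.704% = 30.1752%.
30.1752% exceeds the 25% threshold by 5.1752 percentage points.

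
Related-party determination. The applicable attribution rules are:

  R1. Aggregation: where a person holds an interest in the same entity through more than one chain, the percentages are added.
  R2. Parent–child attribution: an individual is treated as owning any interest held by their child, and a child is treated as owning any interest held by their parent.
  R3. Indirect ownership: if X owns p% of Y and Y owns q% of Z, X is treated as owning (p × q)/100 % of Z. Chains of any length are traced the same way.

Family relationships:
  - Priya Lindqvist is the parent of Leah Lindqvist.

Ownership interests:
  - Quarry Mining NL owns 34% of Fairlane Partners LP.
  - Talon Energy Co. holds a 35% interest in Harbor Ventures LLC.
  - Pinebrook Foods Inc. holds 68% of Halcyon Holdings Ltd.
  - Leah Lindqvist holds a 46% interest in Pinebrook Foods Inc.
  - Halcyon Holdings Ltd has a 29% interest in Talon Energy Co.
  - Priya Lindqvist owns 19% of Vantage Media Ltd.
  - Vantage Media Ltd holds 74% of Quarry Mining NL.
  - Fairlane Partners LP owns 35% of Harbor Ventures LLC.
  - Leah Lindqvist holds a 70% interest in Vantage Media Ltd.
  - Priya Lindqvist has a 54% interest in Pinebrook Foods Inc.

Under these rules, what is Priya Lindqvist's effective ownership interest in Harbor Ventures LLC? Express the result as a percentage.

14.73934%

By parent–child attribution (R2), Priya Lindqvist is treated as also owning Leah Lindqvist's interest in Pinebrook Foods Inc, giving 54% + 46% = 100%.
By parent–child attribution (R2), Priya Lindqvist is treated as also owning Leah Lindqvist's interest in Vantage Media Ltd, giving 19% + 70% = 89%.
Chain via Pinebrook Foods Inc. → Halcyon Holdings Ltd → Talon Energy Co. (R3): 100% × 68% × 29% × 35% = 6.902% of Harbor Ventures LLC.
Chain via Vantage Media Ltd → Quarry Mining NL → Fairlane Partners LP (R3): 89% × 74% × 34% × 35% = 7.83734% of Harbor Ventures LLC.
Aggregating (R1): 6.902% + 7.83734% = 14.73934%.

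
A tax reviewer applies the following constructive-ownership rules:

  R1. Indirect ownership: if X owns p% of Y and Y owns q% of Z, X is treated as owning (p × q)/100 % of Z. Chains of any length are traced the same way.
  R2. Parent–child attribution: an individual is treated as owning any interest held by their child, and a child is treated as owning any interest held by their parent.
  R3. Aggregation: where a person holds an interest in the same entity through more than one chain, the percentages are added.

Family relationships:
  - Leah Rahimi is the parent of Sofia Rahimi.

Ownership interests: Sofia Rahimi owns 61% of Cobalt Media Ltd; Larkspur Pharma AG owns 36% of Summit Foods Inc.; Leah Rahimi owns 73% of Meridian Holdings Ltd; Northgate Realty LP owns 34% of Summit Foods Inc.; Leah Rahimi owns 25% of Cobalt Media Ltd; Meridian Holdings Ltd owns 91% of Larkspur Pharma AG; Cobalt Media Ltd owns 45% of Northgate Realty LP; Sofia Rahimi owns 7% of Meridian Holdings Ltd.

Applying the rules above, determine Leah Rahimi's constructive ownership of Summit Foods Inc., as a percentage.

39.366%

By parent–child attribution (R2), Leah Rahimi is treated as also owning Sofia Rahimi's interest in Cobalt Media Ltd, giving 25% + 61% = 86%.
By parent–child attribution (R2), Leah Rahimi is treated as also owning Sofia Rahimi's interest in Meridian Holdings Ltd, giving 73% + 7% = 80%.
Chain via Cobalt Media Ltd → Northgate Realty LP (R1): 86% × 45% × 34% = 13.158% of Summit Foods Inc.
Chain via Meridian Holdings Ltd → Larkspur Pharma AG (R1): 80% × 91% × 36% = 26.208% of Summit Foods Inc.
Aggregating (R3): 13.158% + 26.208% = 39.366%.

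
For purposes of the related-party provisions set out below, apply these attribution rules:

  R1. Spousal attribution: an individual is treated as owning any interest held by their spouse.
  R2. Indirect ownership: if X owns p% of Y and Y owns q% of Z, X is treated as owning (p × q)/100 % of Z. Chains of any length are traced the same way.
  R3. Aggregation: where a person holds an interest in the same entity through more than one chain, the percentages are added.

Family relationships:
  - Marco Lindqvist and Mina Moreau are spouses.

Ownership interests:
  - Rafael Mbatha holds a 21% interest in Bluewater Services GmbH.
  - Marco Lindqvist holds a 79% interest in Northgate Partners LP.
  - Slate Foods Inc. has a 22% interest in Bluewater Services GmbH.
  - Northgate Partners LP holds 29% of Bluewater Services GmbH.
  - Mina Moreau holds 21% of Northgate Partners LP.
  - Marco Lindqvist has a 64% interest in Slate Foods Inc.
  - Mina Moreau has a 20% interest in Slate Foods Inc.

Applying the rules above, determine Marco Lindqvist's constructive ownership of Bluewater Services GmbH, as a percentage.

47.48%

By spousal attribution (R1), Marco Lindqvist is treated as also owning Mina Moreau's interest in Northgate Partners LP, giving 79% + 21% = 100%.
By spousal attribution (R1), Marco Lindqvist is treated as also owning Mina Moreau's interest in Slate Foods Inc, giving 64% + 20% = 84%.
Chain via Northgate Partners LP (R2): 100% × 29% = 29% of Bluewater Services GmbH.
Chain via Slate Foods Inc. (R2): 84% × 22% = 18.48% of Bluewater Services GmbH.
Aggregating (R3): 29% + 18.48% = 47.48%.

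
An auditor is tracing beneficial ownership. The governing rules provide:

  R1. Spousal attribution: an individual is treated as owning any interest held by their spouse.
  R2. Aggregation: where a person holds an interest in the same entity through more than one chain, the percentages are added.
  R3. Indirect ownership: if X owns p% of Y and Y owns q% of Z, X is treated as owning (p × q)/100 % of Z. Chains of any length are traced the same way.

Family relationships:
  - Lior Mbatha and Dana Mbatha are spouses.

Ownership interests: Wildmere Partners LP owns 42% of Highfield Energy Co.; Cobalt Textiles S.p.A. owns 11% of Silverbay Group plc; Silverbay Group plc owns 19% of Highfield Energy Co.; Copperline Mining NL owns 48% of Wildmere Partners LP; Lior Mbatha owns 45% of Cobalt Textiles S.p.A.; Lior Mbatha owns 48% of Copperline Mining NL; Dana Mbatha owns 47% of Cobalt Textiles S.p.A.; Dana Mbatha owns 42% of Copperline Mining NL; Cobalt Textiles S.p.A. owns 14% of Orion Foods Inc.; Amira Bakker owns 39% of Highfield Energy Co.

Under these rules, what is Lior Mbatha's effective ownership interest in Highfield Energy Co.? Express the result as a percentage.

20.0668%

By spousal attribution (R1), Lior Mbatha is treated as also owning Dana Mbatha's interest in Cobalt Textiles S.p.A, giving 45% + 47% = 92%.
By spousal attribution (R1), Lior Mbatha is treated as also owning Dana Mbatha's interest in Copperline Mining NL, giving 48% + 42% = 90%.
Chain via Cobalt Textiles S.p.A. → Silverbay Group plc (R3): 92% × 11% × 19% = 1.9228% of Highfield Energy Co.
Chain via Copperline Mining NL → Wildmere Partners LP (R3): 90% × 48% × 42% = 18.144% of Highfield Energy Co.
Aggregating (R2): 1.9228% + 18.144% = 20.0668%.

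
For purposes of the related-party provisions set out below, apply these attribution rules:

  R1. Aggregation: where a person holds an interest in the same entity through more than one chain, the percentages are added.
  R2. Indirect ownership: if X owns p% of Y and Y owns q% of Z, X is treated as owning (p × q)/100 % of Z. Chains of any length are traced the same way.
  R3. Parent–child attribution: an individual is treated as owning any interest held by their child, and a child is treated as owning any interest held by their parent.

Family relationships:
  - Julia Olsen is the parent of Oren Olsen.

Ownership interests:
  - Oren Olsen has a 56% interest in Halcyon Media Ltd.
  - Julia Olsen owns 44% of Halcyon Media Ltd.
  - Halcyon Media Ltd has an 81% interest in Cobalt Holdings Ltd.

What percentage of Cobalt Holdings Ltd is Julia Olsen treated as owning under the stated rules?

By parent–child attribution (R3), Julia Olsen is treated as also owning Oren Olsen's interest in Halcyon Media Ltd, giving 44% + 56% = 100%.
Chain via Halcyon Media Ltd (R2): 100% × 81% = 81% of Cobalt Holdings Ltd.

81%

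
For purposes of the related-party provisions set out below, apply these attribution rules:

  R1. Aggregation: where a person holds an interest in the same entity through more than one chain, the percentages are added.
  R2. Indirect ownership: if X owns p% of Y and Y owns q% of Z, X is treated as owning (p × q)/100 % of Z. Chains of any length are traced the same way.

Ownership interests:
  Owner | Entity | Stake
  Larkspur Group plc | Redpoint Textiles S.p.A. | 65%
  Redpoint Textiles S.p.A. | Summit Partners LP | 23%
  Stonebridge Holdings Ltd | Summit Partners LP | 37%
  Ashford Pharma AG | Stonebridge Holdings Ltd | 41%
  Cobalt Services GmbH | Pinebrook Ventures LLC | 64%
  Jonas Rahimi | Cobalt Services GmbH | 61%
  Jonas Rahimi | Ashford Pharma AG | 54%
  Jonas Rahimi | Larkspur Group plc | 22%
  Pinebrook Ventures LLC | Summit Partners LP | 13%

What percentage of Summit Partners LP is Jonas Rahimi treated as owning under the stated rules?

16.556%

Chain via Ashford Pharma AG → Stonebridge Holdings Ltd (R2): 54% × 41% × 37% = 8.1918% of Summit Partners LP.
Chain via Larkspur Group plc → Redpoint Textiles S.p.A. (R2): 22% × 65% × 23% = 3.289% of Summit Partners LP.
Chain via Cobalt Services GmbH → Pinebrook Ventures LLC (R2): 61% × 64% × 13% = 5.0752% of Summit Partners LP.
Aggregating (R1): 8.1918% + 3.289% + 5.0752% = 16.556%.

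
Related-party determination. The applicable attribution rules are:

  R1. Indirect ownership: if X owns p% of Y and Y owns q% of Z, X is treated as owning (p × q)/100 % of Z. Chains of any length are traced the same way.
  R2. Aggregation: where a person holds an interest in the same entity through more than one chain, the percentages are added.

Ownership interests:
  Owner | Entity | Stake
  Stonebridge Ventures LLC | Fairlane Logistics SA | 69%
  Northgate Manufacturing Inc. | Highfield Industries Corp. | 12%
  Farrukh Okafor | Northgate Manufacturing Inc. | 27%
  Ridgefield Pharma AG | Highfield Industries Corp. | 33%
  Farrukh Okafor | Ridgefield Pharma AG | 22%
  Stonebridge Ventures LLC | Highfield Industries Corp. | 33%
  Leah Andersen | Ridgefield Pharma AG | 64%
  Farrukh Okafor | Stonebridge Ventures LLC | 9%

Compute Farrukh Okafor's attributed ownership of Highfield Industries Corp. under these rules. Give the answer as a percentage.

Chain via Ridgefield Pharma AG (R1): 22% × 33% = 7.26% of Highfield Industries Corp.
Chain via Northgate Manufacturing Inc. (R1): 27% × 12% = 3.24% of Highfield Industries Corp.
Chain via Stonebridge Ventures LLC (R1): 9% × 33% = 2.97% of Highfield Industries Corp.
Aggregating (R2): 7.26% + 3.24% + 2.97% = 13.47%.

13.47%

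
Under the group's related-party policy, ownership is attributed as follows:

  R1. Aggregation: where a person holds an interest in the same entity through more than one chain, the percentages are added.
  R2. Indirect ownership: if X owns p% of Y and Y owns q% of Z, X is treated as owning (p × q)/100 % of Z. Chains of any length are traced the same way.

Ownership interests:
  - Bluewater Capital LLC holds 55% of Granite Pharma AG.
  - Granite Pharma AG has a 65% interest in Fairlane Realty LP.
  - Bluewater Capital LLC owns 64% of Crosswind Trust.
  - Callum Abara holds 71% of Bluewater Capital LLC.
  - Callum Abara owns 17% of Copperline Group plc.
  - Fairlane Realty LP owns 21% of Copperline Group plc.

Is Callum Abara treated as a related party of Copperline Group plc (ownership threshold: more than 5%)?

Yes

Chain via Bluewater Capital LLC → Granite Pharma AG → Fairlane Realty LP (R2): 71% × 55% × 65% × 21% = 5.330325% of Copperline Group plc.
Direct interest in Copperline Group plc: 17%.
Aggregating (R1): 5.330325% + 17% = 22.330325%.
22.330325% exceeds the 5% threshold, so Callum is a related party to Copperline Group plc.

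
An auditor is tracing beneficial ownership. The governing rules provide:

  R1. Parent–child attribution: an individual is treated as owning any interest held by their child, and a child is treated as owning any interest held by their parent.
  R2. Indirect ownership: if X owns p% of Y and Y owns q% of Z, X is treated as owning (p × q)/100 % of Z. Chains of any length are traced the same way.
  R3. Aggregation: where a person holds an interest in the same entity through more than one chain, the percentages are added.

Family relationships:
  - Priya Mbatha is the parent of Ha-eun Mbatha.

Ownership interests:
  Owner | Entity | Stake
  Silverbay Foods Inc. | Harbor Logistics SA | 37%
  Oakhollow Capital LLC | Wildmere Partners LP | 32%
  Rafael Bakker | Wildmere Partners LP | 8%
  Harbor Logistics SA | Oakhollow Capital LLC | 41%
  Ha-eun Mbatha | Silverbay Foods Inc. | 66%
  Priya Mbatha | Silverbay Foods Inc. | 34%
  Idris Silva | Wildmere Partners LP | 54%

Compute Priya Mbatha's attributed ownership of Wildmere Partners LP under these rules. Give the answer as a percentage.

By parent–child attribution (R1), Priya Mbatha is treated as also owning Ha-eun Mbatha's interest in Silverbay Foods Inc, giving 34% + 66% = 100%.
Chain via Silverbay Foods Inc. → Harbor Logistics SA → Oakhollow Capital LLC (R2): 100% × 37% × 41% × 32% = 4.8544% of Wildmere Partners LP.

4.8544%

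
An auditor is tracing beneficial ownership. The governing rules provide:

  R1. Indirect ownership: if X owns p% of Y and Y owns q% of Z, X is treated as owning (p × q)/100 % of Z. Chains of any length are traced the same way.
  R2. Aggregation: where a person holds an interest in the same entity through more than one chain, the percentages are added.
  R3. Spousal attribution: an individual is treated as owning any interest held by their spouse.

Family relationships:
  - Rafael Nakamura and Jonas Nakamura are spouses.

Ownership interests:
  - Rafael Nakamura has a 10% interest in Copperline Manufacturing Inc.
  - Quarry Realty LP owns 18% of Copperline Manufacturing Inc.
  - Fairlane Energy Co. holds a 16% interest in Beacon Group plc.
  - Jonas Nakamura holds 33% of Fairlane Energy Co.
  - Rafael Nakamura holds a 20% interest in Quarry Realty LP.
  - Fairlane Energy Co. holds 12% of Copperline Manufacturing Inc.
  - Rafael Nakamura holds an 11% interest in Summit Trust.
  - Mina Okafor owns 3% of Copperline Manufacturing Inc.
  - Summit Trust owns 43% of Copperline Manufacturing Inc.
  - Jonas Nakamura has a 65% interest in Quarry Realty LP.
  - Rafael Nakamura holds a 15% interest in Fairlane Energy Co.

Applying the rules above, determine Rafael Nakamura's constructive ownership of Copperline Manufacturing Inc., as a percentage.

35.79%

By spousal attribution (R3), Rafael Nakamura is treated as also owning Jonas Nakamura's interest in Quarry Realty LP, giving 20% + 65% = 85%.
By spousal attribution (R3), Rafael Nakamura is treated as also owning Jonas Nakamura's interest in Fairlane Energy Co, giving 15% + 33% = 48%.
Chain via Quarry Realty LP (R1): 85% × 18% = 15.3% of Copperline Manufacturing Inc.
Chain via Summit Trust (R1): 11% × 43% = 4.73% of Copperline Manufacturing Inc.
Chain via Fairlane Energy Co. (R1): 48% × 12% = 5.76% of Copperline Manufacturing Inc.
Direct interest in Copperline Manufacturing Inc: 10%.
Aggregating (R2): 15.3% + 4.73% + 5.76% + 10% = 35.79%.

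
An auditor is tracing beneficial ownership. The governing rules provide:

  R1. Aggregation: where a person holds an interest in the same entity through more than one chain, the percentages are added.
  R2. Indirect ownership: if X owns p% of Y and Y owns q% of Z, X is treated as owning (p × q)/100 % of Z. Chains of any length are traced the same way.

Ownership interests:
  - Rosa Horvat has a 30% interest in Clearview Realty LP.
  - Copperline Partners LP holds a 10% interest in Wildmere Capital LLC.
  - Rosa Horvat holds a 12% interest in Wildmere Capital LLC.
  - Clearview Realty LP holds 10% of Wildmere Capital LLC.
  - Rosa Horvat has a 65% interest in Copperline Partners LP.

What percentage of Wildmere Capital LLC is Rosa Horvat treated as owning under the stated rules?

21.5%

Chain via Clearview Realty LP (R2): 30% × 10% = 3% of Wildmere Capital LLC.
Chain via Copperline Partners LP (R2): 65% × 10% = 6.5% of Wildmere Capital LLC.
Direct interest in Wildmere Capital LLC: 12%.
Aggregating (R1): 3% + 6.5% + 12% = 21.5%.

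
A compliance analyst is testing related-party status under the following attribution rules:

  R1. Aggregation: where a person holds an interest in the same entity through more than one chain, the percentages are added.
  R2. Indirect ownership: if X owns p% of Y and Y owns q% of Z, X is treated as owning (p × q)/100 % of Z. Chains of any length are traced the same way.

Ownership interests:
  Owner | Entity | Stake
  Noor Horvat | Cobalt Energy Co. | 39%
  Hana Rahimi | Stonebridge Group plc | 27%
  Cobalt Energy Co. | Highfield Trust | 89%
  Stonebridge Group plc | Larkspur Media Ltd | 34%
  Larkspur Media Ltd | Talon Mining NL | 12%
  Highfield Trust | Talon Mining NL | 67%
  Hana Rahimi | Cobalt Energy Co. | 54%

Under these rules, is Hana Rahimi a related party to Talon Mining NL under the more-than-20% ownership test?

Chain via Cobalt Energy Co. → Highfield Trust (R2): 54% × 89% × 67% = 32.2002% of Talon Mining NL.
Chain via Stonebridge Group plc → Larkspur Media Ltd (R2): 27% × 34% × 12% = 1.1016% of Talon Mining NL.
Aggregating (R1): 32.2002% + 1.1016% = 33.3018%.
33.3018% exceeds the 20% threshold, so Hana is a related party to Talon Mining NL.

Yes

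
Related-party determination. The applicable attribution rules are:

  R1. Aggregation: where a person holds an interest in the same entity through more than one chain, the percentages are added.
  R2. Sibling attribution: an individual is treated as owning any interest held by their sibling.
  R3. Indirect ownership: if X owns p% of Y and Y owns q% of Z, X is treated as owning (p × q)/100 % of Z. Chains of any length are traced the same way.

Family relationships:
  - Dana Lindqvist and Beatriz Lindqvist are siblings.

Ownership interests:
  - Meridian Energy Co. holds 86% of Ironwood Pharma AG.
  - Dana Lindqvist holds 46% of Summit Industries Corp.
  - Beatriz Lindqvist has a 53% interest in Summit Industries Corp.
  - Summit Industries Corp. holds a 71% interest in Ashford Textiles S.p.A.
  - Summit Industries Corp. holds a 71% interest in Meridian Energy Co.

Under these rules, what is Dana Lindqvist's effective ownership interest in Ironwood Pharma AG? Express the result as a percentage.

60.4494%

By sibling attribution (R2), Dana Lindqvist is treated as also owning Beatriz Lindqvist's interest in Summit Industries Corp, giving 46% + 53% = 99%.
Chain via Summit Industries Corp. → Meridian Energy Co. (R3): 99% × 71% × 86% = 60.4494% of Ironwood Pharma AG.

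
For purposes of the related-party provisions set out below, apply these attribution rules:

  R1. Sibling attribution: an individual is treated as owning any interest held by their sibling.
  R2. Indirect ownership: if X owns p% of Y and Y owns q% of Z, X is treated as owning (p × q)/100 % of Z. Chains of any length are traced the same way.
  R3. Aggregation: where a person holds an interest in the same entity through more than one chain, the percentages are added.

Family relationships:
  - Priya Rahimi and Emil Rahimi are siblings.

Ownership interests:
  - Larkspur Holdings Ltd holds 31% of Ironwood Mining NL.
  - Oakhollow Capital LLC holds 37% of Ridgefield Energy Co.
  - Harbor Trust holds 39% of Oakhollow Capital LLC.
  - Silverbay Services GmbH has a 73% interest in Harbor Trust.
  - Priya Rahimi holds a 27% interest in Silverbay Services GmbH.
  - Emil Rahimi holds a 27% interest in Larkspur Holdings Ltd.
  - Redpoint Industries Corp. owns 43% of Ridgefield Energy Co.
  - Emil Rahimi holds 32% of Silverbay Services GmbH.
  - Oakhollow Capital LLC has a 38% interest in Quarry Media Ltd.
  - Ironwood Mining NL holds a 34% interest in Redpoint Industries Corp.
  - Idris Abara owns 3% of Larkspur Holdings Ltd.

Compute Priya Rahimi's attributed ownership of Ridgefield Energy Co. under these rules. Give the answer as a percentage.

By sibling attribution (R1), Priya Rahimi is treated as also owning Emil Rahimi's interest in Silverbay Services GmbH, giving 27% + 32% = 59%.
By sibling attribution (R1), Priya Rahimi is treated as owning Emil Rahimi's 27% interest in Larkspur Holdings Ltd.
Chain via Silverbay Services GmbH → Harbor Trust → Oakhollow Capital LLC (R2): 59% × 73% × 39% × 37% = 6.215001% of Ridgefield Energy Co.
Chain via Larkspur Holdings Ltd → Ironwood Mining NL → Redpoint Industries Corp. (R2): 27% × 31% × 34% × 43% = 1.223694% of Ridgefield Energy Co.
Aggregating (R3): 6.215001% + 1.223694% = 7.438695%.

7.438695%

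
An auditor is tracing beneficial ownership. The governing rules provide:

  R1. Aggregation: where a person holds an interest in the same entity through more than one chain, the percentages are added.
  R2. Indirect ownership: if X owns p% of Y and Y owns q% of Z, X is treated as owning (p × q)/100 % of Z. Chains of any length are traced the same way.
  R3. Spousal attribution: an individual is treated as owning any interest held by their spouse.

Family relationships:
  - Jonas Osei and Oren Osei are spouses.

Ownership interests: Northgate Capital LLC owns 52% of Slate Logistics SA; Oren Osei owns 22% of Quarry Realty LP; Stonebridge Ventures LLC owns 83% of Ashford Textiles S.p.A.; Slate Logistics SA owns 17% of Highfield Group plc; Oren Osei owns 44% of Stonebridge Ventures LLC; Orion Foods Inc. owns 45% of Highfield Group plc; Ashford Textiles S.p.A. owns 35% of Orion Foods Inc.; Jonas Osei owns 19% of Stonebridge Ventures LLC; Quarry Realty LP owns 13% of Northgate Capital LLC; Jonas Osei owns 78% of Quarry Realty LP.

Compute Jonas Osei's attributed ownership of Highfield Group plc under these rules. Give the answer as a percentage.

By spousal attribution (R3), Jonas Osei is treated as also owning Oren Osei's interest in Quarry Realty LP, giving 78% + 22% = 100%.
By spousal attribution (R3), Jonas Osei is treated as also owning Oren Osei's interest in Stonebridge Ventures LLC, giving 19% + 44% = 63%.
Chain via Quarry Realty LP → Northgate Capital LLC → Slate Logistics SA (R2): 100% × 13% × 52% × 17% = 1.1492% of Highfield Group plc.
Chain via Stonebridge Ventures LLC → Ashford Textiles S.p.A. → Orion Foods Inc. (R2): 63% × 83% × 35% × 45% = 8.235675% of Highfield Group plc.
Aggregating (R1): 1.1492% + 8.235675% = 9.384875%.

9.384875%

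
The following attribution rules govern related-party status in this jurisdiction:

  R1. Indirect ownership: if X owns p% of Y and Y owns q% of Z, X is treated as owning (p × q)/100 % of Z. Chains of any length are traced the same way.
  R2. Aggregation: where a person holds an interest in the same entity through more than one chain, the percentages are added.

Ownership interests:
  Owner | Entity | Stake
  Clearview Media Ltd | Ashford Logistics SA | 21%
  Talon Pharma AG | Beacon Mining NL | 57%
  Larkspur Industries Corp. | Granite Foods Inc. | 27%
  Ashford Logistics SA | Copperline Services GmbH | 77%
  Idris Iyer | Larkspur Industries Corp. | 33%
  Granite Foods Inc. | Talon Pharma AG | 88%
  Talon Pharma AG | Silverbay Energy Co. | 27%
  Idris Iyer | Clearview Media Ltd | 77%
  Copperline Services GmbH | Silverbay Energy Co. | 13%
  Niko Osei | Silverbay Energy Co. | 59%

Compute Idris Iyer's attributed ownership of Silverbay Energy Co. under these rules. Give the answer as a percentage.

3.735633%

Chain via Clearview Media Ltd → Ashford Logistics SA → Copperline Services GmbH (R1): 77% × 21% × 77% × 13% = 1.618617% of Silverbay Energy Co.
Chain via Larkspur Industries Corp. → Granite Foods Inc. → Talon Pharma AG (R1): 33% × 27% × 88% × 27% = 2.117016% of Silverbay Energy Co.
Aggregating (R2): 1.618617% + 2.117016% = 3.735633%.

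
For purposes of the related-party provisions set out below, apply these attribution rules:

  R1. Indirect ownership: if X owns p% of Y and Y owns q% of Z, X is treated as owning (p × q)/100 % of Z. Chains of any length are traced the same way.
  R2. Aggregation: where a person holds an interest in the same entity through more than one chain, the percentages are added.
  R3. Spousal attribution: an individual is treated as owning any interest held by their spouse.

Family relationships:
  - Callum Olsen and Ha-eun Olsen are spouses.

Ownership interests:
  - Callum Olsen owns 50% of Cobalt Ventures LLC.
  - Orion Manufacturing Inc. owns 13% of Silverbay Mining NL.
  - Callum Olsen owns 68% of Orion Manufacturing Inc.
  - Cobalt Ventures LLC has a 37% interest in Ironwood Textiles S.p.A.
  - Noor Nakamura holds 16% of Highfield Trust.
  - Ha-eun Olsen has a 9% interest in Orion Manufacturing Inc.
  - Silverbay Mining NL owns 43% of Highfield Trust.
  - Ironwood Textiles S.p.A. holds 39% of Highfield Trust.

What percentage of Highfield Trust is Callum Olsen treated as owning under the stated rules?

11.5193%

By spousal attribution (R3), Callum Olsen is treated as also owning Ha-eun Olsen's interest in Orion Manufacturing Inc, giving 68% + 9% = 77%.
Chain via Orion Manufacturing Inc. → Silverbay Mining NL (R1): 77% × 13% × 43% = 4.3043% of Highfield Trust.
Chain via Cobalt Ventures LLC → Ironwood Textiles S.p.A. (R1): 50% × 37% × 39% = 7.215% of Highfield Trust.
Aggregating (R2): 4.3043% + 7.215% = 11.5193%.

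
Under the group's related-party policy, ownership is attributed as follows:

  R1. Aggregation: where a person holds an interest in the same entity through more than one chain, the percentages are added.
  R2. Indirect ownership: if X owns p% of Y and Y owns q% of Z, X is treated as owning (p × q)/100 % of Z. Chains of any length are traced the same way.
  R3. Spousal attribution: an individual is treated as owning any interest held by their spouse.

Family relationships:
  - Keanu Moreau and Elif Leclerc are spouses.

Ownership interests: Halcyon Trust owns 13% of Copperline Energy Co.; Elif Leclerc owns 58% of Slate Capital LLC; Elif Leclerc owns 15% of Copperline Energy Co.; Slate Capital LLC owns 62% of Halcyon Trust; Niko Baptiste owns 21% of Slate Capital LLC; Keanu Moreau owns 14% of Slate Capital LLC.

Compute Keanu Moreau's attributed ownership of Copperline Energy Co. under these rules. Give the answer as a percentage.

By spousal attribution (R3), Keanu Moreau is treated as also owning Elif Leclerc's interest in Slate Capital LLC, giving 14% + 58% = 72%.
By spousal attribution (R3), Keanu Moreau is treated as owning Elif Leclerc's 15% interest in Copperline Energy Co.
Chain via Slate Capital LLC → Halcyon Trust (R2): 72% × 62% × 13% = 5.8032% of Copperline Energy Co.
Direct interest in Copperline Energy Co: 15%.
Aggregating (R1): 5.8032% + 15% = 20.8032%.

20.8032%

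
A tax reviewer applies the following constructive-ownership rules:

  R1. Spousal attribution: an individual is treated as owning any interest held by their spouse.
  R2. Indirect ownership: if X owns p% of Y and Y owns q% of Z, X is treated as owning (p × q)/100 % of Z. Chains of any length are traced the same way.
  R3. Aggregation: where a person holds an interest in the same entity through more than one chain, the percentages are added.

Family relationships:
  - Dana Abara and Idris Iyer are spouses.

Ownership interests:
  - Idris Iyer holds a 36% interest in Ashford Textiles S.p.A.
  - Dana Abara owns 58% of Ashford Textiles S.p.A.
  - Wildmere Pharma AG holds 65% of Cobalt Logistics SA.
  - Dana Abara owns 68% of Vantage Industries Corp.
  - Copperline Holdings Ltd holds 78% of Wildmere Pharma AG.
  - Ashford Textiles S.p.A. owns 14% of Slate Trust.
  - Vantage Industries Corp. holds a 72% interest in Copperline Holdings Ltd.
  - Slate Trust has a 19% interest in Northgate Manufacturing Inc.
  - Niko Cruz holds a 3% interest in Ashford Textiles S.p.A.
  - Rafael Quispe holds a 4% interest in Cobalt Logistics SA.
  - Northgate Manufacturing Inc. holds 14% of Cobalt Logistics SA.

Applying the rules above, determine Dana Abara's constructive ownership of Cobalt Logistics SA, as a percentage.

By spousal attribution (R1), Dana Abara is treated as also owning Idris Iyer's interest in Ashford Textiles S.p.A, giving 58% + 36% = 94%.
Chain via Vantage Industries Corp. → Copperline Holdings Ltd → Wildmere Pharma AG (R2): 68% × 72% × 78% × 65% = 24.82272% of Cobalt Logistics SA.
Chain via Ashford Textiles S.p.A. → Slate Trust → Northgate Manufacturing Inc. (R2): 94% × 14% × 19% × 14% = 0.350056% of Cobalt Logistics SA.
Aggregating (R3): 24.82272% + 0.350056% = 25.172776%.

25.172776%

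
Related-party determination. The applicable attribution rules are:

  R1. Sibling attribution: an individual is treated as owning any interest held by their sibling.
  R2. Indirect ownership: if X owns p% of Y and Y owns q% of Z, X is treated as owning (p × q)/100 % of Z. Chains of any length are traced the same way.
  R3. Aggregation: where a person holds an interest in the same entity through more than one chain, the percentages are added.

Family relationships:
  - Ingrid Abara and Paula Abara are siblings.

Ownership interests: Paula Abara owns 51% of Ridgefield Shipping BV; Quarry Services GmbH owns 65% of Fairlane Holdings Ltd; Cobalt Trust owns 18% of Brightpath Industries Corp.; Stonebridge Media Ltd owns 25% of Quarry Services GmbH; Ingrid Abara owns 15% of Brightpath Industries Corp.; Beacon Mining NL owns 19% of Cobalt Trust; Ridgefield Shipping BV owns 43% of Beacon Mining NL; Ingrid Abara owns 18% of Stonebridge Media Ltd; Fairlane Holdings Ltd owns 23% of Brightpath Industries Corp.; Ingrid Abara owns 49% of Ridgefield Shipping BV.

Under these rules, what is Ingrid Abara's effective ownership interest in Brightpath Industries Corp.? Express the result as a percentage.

By sibling attribution (R1), Ingrid Abara is treated as also owning Paula Abara's interest in Ridgefield Shipping BV, giving 49% + 51% = 100%.
Chain via Stonebridge Media Ltd → Quarry Services GmbH → Fairlane Holdings Ltd (R2): 18% × 25% × 65% × 23% = 0.67275% of Brightpath Industries Corp.
Chain via Ridgefield Shipping BV → Beacon Mining NL → Cobalt Trust (R2): 100% × 43% × 19% × 18% = 1.4706% of Brightpath Industries Corp.
Direct interest in Brightpath Industries Corp: 15%.
Aggregating (R3): 0.67275% + 1.4706% + 15% = 17.14335%.

17.14335%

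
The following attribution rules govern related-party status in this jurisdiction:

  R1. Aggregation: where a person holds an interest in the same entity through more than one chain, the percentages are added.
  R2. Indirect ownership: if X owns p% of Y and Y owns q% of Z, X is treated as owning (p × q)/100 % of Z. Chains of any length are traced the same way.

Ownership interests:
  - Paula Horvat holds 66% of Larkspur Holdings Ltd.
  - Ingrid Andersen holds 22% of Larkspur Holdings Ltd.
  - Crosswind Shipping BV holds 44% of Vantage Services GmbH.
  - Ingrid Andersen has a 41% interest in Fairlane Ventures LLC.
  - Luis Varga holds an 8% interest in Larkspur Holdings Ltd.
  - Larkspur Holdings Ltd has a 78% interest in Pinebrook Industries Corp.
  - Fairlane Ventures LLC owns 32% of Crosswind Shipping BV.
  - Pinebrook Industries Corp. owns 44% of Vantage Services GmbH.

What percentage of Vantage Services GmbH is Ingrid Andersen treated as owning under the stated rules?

13.3232%

Chain via Fairlane Ventures LLC → Crosswind Shipping BV (R2): 41% × 32% × 44% = 5.7728% of Vantage Services GmbH.
Chain via Larkspur Holdings Ltd → Pinebrook Industries Corp. (R2): 22% × 78% × 44% = 7.5504% of Vantage Services GmbH.
Aggregating (R1): 5.7728% + 7.5504% = 13.3232%.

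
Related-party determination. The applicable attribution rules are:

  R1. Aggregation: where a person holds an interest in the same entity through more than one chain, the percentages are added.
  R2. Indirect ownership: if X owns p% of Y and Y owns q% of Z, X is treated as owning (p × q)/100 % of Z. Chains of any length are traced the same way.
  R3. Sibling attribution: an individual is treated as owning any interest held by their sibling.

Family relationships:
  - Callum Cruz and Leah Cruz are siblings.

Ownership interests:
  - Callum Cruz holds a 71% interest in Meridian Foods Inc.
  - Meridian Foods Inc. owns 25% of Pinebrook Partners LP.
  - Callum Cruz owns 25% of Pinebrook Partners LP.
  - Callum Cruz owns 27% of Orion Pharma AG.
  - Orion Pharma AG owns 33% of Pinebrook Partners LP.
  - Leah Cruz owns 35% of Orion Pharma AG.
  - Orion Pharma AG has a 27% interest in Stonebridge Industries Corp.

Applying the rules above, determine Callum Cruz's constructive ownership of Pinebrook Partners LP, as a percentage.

63.21%

By sibling attribution (R3), Callum Cruz is treated as also owning Leah Cruz's interest in Orion Pharma AG, giving 27% + 35% = 62%.
Chain via Orion Pharma AG (R2): 62% × 33% = 20.46% of Pinebrook Partners LP.
Chain via Meridian Foods Inc. (R2): 71% × 25% = 17.75% of Pinebrook Partners LP.
Direct interest in Pinebrook Partners LP: 25%.
Aggregating (R1): 20.46% + 17.75% + 25% = 63.21%.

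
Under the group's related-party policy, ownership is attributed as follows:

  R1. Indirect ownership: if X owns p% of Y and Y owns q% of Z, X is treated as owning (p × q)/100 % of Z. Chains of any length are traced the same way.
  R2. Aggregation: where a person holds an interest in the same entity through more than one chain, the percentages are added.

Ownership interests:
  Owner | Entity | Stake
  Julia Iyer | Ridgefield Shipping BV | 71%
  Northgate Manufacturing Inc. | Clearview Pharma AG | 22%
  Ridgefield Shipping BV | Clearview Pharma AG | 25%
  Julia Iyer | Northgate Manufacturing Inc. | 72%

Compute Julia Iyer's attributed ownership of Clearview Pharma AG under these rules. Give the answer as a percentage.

33.59%

Chain via Ridgefield Shipping BV (R1): 71% × 25% = 17.75% of Clearview Pharma AG.
Chain via Northgate Manufacturing Inc. (R1): 72% × 22% = 15.84% of Clearview Pharma AG.
Aggregating (R2): 17.75% + 15.84% = 33.59%.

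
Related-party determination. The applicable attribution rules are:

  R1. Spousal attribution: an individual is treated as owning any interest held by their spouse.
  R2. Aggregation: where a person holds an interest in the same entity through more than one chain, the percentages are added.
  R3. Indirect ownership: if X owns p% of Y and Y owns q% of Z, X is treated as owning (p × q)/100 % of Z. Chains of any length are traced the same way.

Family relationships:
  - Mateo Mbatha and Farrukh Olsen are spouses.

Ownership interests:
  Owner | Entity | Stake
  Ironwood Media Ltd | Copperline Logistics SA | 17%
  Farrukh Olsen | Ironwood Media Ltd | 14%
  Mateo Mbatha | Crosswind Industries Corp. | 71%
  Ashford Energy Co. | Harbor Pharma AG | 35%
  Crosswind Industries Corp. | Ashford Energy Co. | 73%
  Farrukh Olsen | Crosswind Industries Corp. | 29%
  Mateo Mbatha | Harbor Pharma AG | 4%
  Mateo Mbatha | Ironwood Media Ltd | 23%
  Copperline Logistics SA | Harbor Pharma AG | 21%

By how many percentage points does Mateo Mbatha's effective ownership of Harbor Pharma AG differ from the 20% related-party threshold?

10.8709

By spousal attribution (R1), Mateo Mbatha is treated as also owning Farrukh Olsen's interest in Crosswind Industries Corp, giving 71% + 29% = 100%.
By spousal attribution (R1), Mateo Mbatha is treated as also owning Farrukh Olsen's interest in Ironwood Media Ltd, giving 23% + 14% = 37%.
Chain via Crosswind Industries Corp. → Ashford Energy Co. (R3): 100% × 73% × 35% = 25.55% of Harbor Pharma AG.
Chain via Ironwood Media Ltd → Copperline Logistics SA (R3): 37% × 17% × 21% = 1.3209% of Harbor Pharma AG.
Direct interest in Harbor Pharma AG: 4%.
Aggregating (R2): 25.55% + 1.3209% + 4% = 30.8709%.
30.8709% exceeds the 20% threshold by 10.8709 percentage points.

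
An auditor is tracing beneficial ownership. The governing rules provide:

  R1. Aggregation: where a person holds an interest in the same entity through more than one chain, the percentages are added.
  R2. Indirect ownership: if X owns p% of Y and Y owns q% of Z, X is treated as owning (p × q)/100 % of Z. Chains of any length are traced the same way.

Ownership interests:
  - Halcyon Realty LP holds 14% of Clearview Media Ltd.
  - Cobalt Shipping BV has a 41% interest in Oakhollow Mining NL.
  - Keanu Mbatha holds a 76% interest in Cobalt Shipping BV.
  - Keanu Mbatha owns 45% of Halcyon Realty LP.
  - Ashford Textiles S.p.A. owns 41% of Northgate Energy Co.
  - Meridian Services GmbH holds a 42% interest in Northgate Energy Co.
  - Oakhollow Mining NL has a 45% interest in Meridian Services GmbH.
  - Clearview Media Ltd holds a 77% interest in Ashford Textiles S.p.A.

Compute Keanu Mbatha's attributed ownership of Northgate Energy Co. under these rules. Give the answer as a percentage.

7.87815%

Chain via Cobalt Shipping BV → Oakhollow Mining NL → Meridian Services GmbH (R2): 76% × 41% × 45% × 42% = 5.88924% of Northgate Energy Co.
Chain via Halcyon Realty LP → Clearview Media Ltd → Ashford Textiles S.p.A. (R2): 45% × 14% × 77% × 41% = 1.98891% of Northgate Energy Co.
Aggregating (R1): 5.88924% + 1.98891% = 7.87815%.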